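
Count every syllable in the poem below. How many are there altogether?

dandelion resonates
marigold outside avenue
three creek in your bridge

20

Line 1: "dandelion resonates": 4+3 = 7
Line 2: "marigold outside avenue": 3+2+3 = 8
Line 3: "three creek in your bridge": 1+1+1+1+1 = 5
Total: 7 + 8 + 5 = 20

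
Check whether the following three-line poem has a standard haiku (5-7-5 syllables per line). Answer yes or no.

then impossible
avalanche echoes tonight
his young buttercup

Yes

Line 1: then (1), impossible (4) → 5 ✓
Line 2: avalanche (3), echoes (2), tonight (2) → 7 ✓
Line 3: his (1), young (1), buttercup (3) → 5 ✓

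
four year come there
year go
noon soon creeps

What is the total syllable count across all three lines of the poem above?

9

Line 1: four (1), year (1), come (1), there (1) → 4
Line 2: year (1), go (1) → 2
Line 3: noon (1), soon (1), creeps (1) → 3
Total: 4 + 2 + 3 = 9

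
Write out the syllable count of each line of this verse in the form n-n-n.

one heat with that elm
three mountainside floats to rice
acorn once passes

Line 1: one (1), heat (1), with (1), that (1), elm (1) → 5
Line 2: three (1), mountainside (3), floats (1), to (1), rice (1) → 7
Line 3: acorn (2), once (1), passes (2) → 5

5-7-5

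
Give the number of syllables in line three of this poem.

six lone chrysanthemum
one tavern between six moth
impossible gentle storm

7

Line three: "impossible gentle storm": 4+2+1 = 7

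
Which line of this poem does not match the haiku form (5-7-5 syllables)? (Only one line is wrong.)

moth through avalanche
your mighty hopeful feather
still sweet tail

Line 3

Line 1: moth(1) + through(1) + avalanche(3) = 5 ✓
Line 2: your(1) + mighty(2) + hopeful(2) + feather(2) = 7 ✓
Line 3: still(1) + sweet(1) + tail(1) = 3 (expected 5)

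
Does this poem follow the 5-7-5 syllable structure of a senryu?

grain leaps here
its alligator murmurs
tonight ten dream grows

Line 1: "grain leaps here": 1+1+1 = 3 (expected 5)
Line 2: "its alligator murmurs": 1+4+2 = 7 ✓
Line 3: "tonight ten dream grows": 2+1+1+1 = 5 ✓

No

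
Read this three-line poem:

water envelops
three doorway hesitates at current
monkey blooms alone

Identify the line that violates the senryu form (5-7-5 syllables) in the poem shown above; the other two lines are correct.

Line 1: "water envelops": 2+3 = 5 ✓
Line 2: "three doorway hesitates at current": 1+2+3+1+2 = 9 (expected 7)
Line 3: "monkey blooms alone": 2+1+2 = 5 ✓

The second line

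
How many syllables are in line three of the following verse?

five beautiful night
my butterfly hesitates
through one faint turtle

Line three: through(1) + one(1) + faint(1) + turtle(2) = 5

5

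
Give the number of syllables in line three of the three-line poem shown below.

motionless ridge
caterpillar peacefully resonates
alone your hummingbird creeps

Line three: alone (2), your (1), hummingbird (3), creeps (1) → 7

7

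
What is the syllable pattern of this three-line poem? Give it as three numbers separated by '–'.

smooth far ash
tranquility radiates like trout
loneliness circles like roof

3–9–7

Line 1: smooth (1), far (1), ash (1) → 3
Line 2: tranquility (4), radiates (3), like (1), trout (1) → 9
Line 3: loneliness (3), circles (2), like (1), roof (1) → 7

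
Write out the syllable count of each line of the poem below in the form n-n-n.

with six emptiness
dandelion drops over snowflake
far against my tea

Line 1: with(1) + six(1) + emptiness(3) = 5
Line 2: dandelion(4) + drops(1) + over(2) + snowflake(2) = 9
Line 3: far(1) + against(2) + my(1) + tea(1) = 5

5-9-5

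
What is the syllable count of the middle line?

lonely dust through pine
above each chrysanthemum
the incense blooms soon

7

The middle line: "above each chrysanthemum": 2+1+4 = 7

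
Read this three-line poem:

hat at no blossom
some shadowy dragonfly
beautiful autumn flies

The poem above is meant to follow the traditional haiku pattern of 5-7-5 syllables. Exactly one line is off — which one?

Line 1: hat(1) + at(1) + no(1) + blossom(2) = 5 ✓
Line 2: some(1) + shadowy(3) + dragonfly(3) = 7 ✓
Line 3: beautiful(3) + autumn(2) + flies(1) = 6 (expected 5)

Line 3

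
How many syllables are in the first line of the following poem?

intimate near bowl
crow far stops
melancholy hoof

5

The first line: "intimate near bowl": 3+1+1 = 5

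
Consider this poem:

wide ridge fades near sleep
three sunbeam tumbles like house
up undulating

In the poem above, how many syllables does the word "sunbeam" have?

"sunbeam" has 2 syllables.

2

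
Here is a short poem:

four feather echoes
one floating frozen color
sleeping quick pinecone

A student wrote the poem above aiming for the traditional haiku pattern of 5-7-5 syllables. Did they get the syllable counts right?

Line 1: "four feather echoes": 1+2+2 = 5 ✓
Line 2: "one floating frozen color": 1+2+2+2 = 7 ✓
Line 3: "sleeping quick pinecone": 2+1+2 = 5 ✓

Yes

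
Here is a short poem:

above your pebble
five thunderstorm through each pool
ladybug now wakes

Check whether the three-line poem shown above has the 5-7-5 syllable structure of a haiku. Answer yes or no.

Line 1: above(2) + your(1) + pebble(2) = 5 ✓
Line 2: five(1) + thunderstorm(3) + through(1) + each(1) + pool(1) = 7 ✓
Line 3: ladybug(3) + now(1) + wakes(1) = 5 ✓

Yes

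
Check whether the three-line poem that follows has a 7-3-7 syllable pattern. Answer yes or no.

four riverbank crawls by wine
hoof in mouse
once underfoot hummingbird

Line 1: "four riverbank crawls by wine": 1+3+1+1+1 = 7 ✓
Line 2: "hoof in mouse": 1+1+1 = 3 ✓
Line 3: "once underfoot hummingbird": 1+3+3 = 7 ✓

Yes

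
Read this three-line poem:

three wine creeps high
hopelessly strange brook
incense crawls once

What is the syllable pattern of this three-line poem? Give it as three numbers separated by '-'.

4-5-4

Line 1: "three wine creeps high": 1+1+1+1 = 4
Line 2: "hopelessly strange brook": 3+1+1 = 5
Line 3: "incense crawls once": 2+1+1 = 4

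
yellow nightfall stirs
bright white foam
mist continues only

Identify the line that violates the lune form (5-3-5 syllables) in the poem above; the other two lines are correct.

Line 1: yellow (2), nightfall (2), stirs (1) → 5 ✓
Line 2: bright (1), white (1), foam (1) → 3 ✓
Line 3: mist (1), continues (3), only (2) → 6 (expected 5)

The third line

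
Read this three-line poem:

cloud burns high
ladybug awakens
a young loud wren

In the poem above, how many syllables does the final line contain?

The final line: a(1) + young(1) + loud(1) + wren(1) = 4

4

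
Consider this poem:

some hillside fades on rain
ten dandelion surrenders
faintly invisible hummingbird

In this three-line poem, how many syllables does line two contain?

8

Line two: ten (1), dandelion (4), surrenders (3) → 8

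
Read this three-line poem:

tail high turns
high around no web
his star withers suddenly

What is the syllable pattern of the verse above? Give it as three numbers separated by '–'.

Line 1: tail(1) + high(1) + turns(1) = 3
Line 2: high(1) + around(2) + no(1) + web(1) = 5
Line 3: his(1) + star(1) + withers(2) + suddenly(3) = 7

3–5–7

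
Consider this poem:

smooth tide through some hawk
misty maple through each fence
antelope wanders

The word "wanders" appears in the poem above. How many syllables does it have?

"wanders" has 2 syllables.

2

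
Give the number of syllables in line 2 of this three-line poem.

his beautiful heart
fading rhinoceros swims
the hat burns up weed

Line 2: "fading rhinoceros swims": 2+4+1 = 7

7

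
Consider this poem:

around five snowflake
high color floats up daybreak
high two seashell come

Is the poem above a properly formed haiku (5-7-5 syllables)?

Line 1: around (2), five (1), snowflake (2) → 5 ✓
Line 2: high (1), color (2), floats (1), up (1), daybreak (2) → 7 ✓
Line 3: high (1), two (1), seashell (2), come (1) → 5 ✓

Yes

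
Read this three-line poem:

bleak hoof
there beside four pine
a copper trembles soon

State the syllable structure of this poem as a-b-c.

2-5-6

Line 1: "bleak hoof": 1+1 = 2
Line 2: "there beside four pine": 1+2+1+1 = 5
Line 3: "a copper trembles soon": 1+2+2+1 = 6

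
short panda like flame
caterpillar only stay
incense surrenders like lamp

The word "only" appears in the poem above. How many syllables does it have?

2

"only" has 2 syllables.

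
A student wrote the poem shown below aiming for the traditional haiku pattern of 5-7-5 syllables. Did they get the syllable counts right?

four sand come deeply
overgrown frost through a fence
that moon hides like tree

Yes

Line 1: "four sand come deeply": 1+1+1+2 = 5 ✓
Line 2: "overgrown frost through a fence": 3+1+1+1+1 = 7 ✓
Line 3: "that moon hides like tree": 1+1+1+1+1 = 5 ✓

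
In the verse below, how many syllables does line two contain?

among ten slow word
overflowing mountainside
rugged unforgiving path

Line two: overflowing(4) + mountainside(3) = 7

7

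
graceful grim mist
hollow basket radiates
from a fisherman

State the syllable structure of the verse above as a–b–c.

Line 1: graceful (2), grim (1), mist (1) → 4
Line 2: hollow (2), basket (2), radiates (3) → 7
Line 3: from (1), a (1), fisherman (3) → 5

4–7–5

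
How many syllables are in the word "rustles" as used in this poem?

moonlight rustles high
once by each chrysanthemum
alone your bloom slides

2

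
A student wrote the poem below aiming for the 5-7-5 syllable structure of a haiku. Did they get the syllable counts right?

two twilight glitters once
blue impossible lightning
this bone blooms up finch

Line 1: two (1), twilight (2), glitters (2), once (1) → 6 (expected 5)
Line 2: blue (1), impossible (4), lightning (2) → 7 ✓
Line 3: this (1), bone (1), blooms (1), up (1), finch (1) → 5 ✓

No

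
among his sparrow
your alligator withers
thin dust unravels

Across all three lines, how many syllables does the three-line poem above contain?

Line 1: among(2) + his(1) + sparrow(2) = 5
Line 2: your(1) + alligator(4) + withers(2) = 7
Line 3: thin(1) + dust(1) + unravels(3) = 5
Total: 5 + 7 + 5 = 17

17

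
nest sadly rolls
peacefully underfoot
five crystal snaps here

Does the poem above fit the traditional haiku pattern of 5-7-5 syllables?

Line 1: nest(1) + sadly(2) + rolls(1) = 4 (expected 5)
Line 2: peacefully(3) + underfoot(3) = 6 (expected 7)
Line 3: five(1) + crystal(2) + snaps(1) + here(1) = 5 ✓

No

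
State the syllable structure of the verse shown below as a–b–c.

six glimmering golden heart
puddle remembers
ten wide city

7–5–4

Line 1: six(1) + glimmering(3) + golden(2) + heart(1) = 7
Line 2: puddle(2) + remembers(3) = 5
Line 3: ten(1) + wide(1) + city(2) = 4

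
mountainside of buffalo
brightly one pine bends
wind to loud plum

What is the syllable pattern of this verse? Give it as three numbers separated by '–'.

Line 1: "mountainside of buffalo": 3+1+3 = 7
Line 2: "brightly one pine bends": 2+1+1+1 = 5
Line 3: "wind to loud plum": 1+1+1+1 = 4

7–5–4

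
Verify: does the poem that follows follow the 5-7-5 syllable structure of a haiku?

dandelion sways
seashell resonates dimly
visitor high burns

Line 1: dandelion(4) + sways(1) = 5 ✓
Line 2: seashell(2) + resonates(3) + dimly(2) = 7 ✓
Line 3: visitor(3) + high(1) + burns(1) = 5 ✓

Yes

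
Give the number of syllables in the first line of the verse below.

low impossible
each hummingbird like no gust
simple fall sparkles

5

The first line: "low impossible": 1+4 = 5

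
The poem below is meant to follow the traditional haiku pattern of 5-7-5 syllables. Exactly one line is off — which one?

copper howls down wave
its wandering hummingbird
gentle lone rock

The third line

Line 1: copper(2) + howls(1) + down(1) + wave(1) = 5 ✓
Line 2: its(1) + wandering(3) + hummingbird(3) = 7 ✓
Line 3: gentle(2) + lone(1) + rock(1) = 4 (expected 5)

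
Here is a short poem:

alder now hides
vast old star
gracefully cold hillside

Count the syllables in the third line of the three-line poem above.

6

The third line: "gracefully cold hillside": 3+1+2 = 6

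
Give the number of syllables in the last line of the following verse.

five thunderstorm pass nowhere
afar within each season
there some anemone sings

The last line: there (1), some (1), anemone (4), sings (1) → 7

7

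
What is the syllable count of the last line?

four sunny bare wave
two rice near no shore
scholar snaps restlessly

6

The last line: scholar(2) + snaps(1) + restlessly(3) = 6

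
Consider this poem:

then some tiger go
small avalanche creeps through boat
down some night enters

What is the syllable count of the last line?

5

The last line: down(1) + some(1) + night(1) + enters(2) = 5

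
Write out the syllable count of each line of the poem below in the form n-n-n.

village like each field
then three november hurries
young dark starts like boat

5-7-5

Line 1: village(2) + like(1) + each(1) + field(1) = 5
Line 2: then(1) + three(1) + november(3) + hurries(2) = 7
Line 3: young(1) + dark(1) + starts(1) + like(1) + boat(1) = 5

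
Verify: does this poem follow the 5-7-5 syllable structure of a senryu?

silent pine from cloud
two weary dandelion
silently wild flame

Yes

Line 1: "silent pine from cloud": 2+1+1+1 = 5 ✓
Line 2: "two weary dandelion": 1+2+4 = 7 ✓
Line 3: "silently wild flame": 3+1+1 = 5 ✓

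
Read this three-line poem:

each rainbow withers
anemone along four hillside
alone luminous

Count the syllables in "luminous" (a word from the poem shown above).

3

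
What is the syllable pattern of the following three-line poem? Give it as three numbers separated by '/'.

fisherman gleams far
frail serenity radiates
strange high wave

5/8/3

Line 1: "fisherman gleams far": 3+1+1 = 5
Line 2: "frail serenity radiates": 1+4+3 = 8
Line 3: "strange high wave": 1+1+1 = 3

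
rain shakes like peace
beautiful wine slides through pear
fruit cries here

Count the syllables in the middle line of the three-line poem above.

The middle line: beautiful(3) + wine(1) + slides(1) + through(1) + pear(1) = 7

7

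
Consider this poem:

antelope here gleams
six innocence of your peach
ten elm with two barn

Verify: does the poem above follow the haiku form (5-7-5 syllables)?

Yes

Line 1: antelope(3) + here(1) + gleams(1) = 5 ✓
Line 2: six(1) + innocence(3) + of(1) + your(1) + peach(1) = 7 ✓
Line 3: ten(1) + elm(1) + with(1) + two(1) + barn(1) = 5 ✓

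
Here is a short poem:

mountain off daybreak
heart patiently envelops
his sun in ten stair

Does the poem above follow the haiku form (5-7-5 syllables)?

Line 1: "mountain off daybreak": 2+1+2 = 5 ✓
Line 2: "heart patiently envelops": 1+3+3 = 7 ✓
Line 3: "his sun in ten stair": 1+1+1+1+1 = 5 ✓

Yes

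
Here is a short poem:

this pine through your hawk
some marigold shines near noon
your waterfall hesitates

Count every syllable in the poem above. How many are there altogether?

19

Line 1: this(1) + pine(1) + through(1) + your(1) + hawk(1) = 5
Line 2: some(1) + marigold(3) + shines(1) + near(1) + noon(1) = 7
Line 3: your(1) + waterfall(3) + hesitates(3) = 7
Total: 5 + 7 + 7 = 19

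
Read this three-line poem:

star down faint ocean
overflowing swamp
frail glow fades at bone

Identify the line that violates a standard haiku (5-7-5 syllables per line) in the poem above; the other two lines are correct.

Line 2

Line 1: star (1), down (1), faint (1), ocean (2) → 5 ✓
Line 2: overflowing (4), swamp (1) → 5 (expected 7)
Line 3: frail (1), glow (1), fades (1), at (1), bone (1) → 5 ✓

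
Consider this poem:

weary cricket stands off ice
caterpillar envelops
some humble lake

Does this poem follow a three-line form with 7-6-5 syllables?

No

Line 1: weary(2) + cricket(2) + stands(1) + off(1) + ice(1) = 7 ✓
Line 2: caterpillar(4) + envelops(3) = 7 (expected 6)
Line 3: some(1) + humble(2) + lake(1) = 4 (expected 5)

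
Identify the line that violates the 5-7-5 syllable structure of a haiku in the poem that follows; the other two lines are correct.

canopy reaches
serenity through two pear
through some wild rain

Line 3

Line 1: canopy (3), reaches (2) → 5 ✓
Line 2: serenity (4), through (1), two (1), pear (1) → 7 ✓
Line 3: through (1), some (1), wild (1), rain (1) → 4 (expected 5)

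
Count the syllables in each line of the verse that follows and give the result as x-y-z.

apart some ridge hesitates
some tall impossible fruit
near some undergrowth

7-7-5

Line 1: "apart some ridge hesitates": 2+1+1+3 = 7
Line 2: "some tall impossible fruit": 1+1+4+1 = 7
Line 3: "near some undergrowth": 1+1+3 = 5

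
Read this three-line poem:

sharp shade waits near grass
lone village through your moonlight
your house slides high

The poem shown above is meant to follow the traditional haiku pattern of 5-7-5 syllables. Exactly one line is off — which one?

Line 3

Line 1: sharp(1) + shade(1) + waits(1) + near(1) + grass(1) = 5 ✓
Line 2: lone(1) + village(2) + through(1) + your(1) + moonlight(2) = 7 ✓
Line 3: your(1) + house(1) + slides(1) + high(1) = 4 (expected 5)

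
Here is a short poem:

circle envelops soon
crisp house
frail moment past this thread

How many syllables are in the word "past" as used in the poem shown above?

1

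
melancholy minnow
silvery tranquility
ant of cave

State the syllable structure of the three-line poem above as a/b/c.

6/7/3

Line 1: melancholy(4) + minnow(2) = 6
Line 2: silvery(3) + tranquility(4) = 7
Line 3: ant(1) + of(1) + cave(1) = 3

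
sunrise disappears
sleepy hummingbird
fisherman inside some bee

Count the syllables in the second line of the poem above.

5

The second line: sleepy (2), hummingbird (3) → 5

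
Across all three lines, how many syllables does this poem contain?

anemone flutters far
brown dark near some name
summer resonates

Line 1: anemone (4), flutters (2), far (1) → 7
Line 2: brown (1), dark (1), near (1), some (1), name (1) → 5
Line 3: summer (2), resonates (3) → 5
Total: 7 + 5 + 5 = 17

17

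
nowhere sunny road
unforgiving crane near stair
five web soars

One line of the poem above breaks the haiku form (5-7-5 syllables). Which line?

Line 3

Line 1: nowhere(2) + sunny(2) + road(1) = 5 ✓
Line 2: unforgiving(4) + crane(1) + near(1) + stair(1) = 7 ✓
Line 3: five(1) + web(1) + soars(1) = 3 (expected 5)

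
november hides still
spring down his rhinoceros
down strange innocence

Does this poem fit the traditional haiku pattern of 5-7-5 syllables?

Yes

Line 1: november (3), hides (1), still (1) → 5 ✓
Line 2: spring (1), down (1), his (1), rhinoceros (4) → 7 ✓
Line 3: down (1), strange (1), innocence (3) → 5 ✓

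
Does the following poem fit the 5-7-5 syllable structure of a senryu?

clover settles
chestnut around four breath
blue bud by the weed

No

Line 1: clover (2), settles (2) → 4 (expected 5)
Line 2: chestnut (2), around (2), four (1), breath (1) → 6 (expected 7)
Line 3: blue (1), bud (1), by (1), the (1), weed (1) → 5 ✓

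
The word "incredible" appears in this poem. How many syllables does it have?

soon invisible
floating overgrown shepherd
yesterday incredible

"incredible" has 4 syllables.

4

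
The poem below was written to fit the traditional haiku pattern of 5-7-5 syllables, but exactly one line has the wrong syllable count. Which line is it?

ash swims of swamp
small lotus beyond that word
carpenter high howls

Line 1: ash (1), swims (1), of (1), swamp (1) → 4 (expected 5)
Line 2: small (1), lotus (2), beyond (2), that (1), word (1) → 7 ✓
Line 3: carpenter (3), high (1), howls (1) → 5 ✓

Line 1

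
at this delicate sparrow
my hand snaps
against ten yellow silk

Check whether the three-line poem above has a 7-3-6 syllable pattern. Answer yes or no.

Line 1: at (1), this (1), delicate (3), sparrow (2) → 7 ✓
Line 2: my (1), hand (1), snaps (1) → 3 ✓
Line 3: against (2), ten (1), yellow (2), silk (1) → 6 ✓

Yes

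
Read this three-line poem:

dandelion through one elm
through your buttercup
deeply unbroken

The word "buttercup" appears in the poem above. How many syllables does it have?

3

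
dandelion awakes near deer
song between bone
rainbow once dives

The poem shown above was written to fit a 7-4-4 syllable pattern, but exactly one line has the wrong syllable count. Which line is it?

Line 1

Line 1: dandelion(4) + awakes(2) + near(1) + deer(1) = 8 (expected 7)
Line 2: song(1) + between(2) + bone(1) = 4 ✓
Line 3: rainbow(2) + once(1) + dives(1) = 4 ✓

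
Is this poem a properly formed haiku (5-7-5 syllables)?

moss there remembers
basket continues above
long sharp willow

Line 1: moss(1) + there(1) + remembers(3) = 5 ✓
Line 2: basket(2) + continues(3) + above(2) = 7 ✓
Line 3: long(1) + sharp(1) + willow(2) = 4 (expected 5)

No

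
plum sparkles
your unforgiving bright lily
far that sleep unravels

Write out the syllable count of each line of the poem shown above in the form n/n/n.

Line 1: "plum sparkles": 1+2 = 3
Line 2: "your unforgiving bright lily": 1+4+1+2 = 8
Line 3: "far that sleep unravels": 1+1+1+3 = 6

3/8/6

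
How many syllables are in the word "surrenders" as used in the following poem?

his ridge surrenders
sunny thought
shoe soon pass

3

"surrenders" has 3 syllables.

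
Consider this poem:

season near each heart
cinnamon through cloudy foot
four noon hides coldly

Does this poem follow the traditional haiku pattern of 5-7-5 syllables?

Yes

Line 1: "season near each heart": 2+1+1+1 = 5 ✓
Line 2: "cinnamon through cloudy foot": 3+1+2+1 = 7 ✓
Line 3: "four noon hides coldly": 1+1+1+2 = 5 ✓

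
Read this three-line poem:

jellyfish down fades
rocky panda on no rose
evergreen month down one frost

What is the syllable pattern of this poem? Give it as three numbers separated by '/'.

5/7/7

Line 1: jellyfish (3), down (1), fades (1) → 5
Line 2: rocky (2), panda (2), on (1), no (1), rose (1) → 7
Line 3: evergreen (3), month (1), down (1), one (1), frost (1) → 7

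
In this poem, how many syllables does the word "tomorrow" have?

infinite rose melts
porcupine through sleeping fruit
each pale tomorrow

3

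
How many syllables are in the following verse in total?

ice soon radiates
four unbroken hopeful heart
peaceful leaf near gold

Line 1: ice(1) + soon(1) + radiates(3) = 5
Line 2: four(1) + unbroken(3) + hopeful(2) + heart(1) = 7
Line 3: peaceful(2) + leaf(1) + near(1) + gold(1) = 5
Total: 5 + 7 + 5 = 17

17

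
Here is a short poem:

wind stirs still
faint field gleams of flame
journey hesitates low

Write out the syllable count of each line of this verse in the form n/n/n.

Line 1: wind (1), stirs (1), still (1) → 3
Line 2: faint (1), field (1), gleams (1), of (1), flame (1) → 5
Line 3: journey (2), hesitates (3), low (1) → 6

3/5/6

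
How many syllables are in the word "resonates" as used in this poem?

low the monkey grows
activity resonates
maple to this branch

3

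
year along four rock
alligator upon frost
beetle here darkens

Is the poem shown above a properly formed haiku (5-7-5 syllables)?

Line 1: year (1), along (2), four (1), rock (1) → 5 ✓
Line 2: alligator (4), upon (2), frost (1) → 7 ✓
Line 3: beetle (2), here (1), darkens (2) → 5 ✓

Yes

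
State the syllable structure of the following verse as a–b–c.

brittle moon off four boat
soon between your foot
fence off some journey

6–5–5

Line 1: brittle (2), moon (1), off (1), four (1), boat (1) → 6
Line 2: soon (1), between (2), your (1), foot (1) → 5
Line 3: fence (1), off (1), some (1), journey (2) → 5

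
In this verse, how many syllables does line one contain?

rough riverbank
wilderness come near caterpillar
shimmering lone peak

4

Line one: "rough riverbank": 1+3 = 4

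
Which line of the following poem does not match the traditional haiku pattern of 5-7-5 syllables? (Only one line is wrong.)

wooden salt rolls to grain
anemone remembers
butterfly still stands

Line 1: "wooden salt rolls to grain": 2+1+1+1+1 = 6 (expected 5)
Line 2: "anemone remembers": 4+3 = 7 ✓
Line 3: "butterfly still stands": 3+1+1 = 5 ✓

The first line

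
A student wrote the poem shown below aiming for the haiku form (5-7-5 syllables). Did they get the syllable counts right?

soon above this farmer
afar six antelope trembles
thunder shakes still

No

Line 1: soon (1), above (2), this (1), farmer (2) → 6 (expected 5)
Line 2: afar (2), six (1), antelope (3), trembles (2) → 8 (expected 7)
Line 3: thunder (2), shakes (1), still (1) → 4 (expected 5)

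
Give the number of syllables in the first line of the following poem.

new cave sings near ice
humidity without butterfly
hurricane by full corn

The first line: new(1) + cave(1) + sings(1) + near(1) + ice(1) = 5

5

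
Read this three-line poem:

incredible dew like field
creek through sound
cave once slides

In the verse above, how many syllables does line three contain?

Line three: cave(1) + once(1) + slides(1) = 3

3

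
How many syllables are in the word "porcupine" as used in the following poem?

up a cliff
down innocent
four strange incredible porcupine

3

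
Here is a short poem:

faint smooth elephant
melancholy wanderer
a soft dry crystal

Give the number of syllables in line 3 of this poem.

5

Line 3: a(1) + soft(1) + dry(1) + crystal(2) = 5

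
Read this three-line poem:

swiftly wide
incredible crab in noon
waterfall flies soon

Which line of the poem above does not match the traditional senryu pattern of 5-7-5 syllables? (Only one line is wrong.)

Line 1: "swiftly wide": 2+1 = 3 (expected 5)
Line 2: "incredible crab in noon": 4+1+1+1 = 7 ✓
Line 3: "waterfall flies soon": 3+1+1 = 5 ✓

The first line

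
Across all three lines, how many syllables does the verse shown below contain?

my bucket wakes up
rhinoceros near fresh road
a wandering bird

17

Line 1: my (1), bucket (2), wakes (1), up (1) → 5
Line 2: rhinoceros (4), near (1), fresh (1), road (1) → 7
Line 3: a (1), wandering (3), bird (1) → 5
Total: 5 + 7 + 5 = 17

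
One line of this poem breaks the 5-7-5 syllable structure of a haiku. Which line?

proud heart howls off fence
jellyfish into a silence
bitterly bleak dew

Line 2

Line 1: proud (1), heart (1), howls (1), off (1), fence (1) → 5 ✓
Line 2: jellyfish (3), into (2), a (1), silence (2) → 8 (expected 7)
Line 3: bitterly (3), bleak (1), dew (1) → 5 ✓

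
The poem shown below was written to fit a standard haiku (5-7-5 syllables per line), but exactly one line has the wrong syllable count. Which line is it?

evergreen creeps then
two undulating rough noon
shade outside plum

Line 1: evergreen (3), creeps (1), then (1) → 5 ✓
Line 2: two (1), undulating (4), rough (1), noon (1) → 7 ✓
Line 3: shade (1), outside (2), plum (1) → 4 (expected 5)

The third line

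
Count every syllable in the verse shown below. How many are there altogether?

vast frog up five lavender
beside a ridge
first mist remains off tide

Line 1: "vast frog up five lavender": 1+1+1+1+3 = 7
Line 2: "beside a ridge": 2+1+1 = 4
Line 3: "first mist remains off tide": 1+1+2+1+1 = 6
Total: 7 + 4 + 6 = 17

17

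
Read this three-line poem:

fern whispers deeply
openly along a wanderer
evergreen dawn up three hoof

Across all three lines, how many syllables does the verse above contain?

21

Line 1: "fern whispers deeply": 1+2+2 = 5
Line 2: "openly along a wanderer": 3+2+1+3 = 9
Line 3: "evergreen dawn up three hoof": 3+1+1+1+1 = 7
Total: 5 + 9 + 7 = 21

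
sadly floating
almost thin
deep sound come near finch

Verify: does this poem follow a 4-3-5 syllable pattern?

Line 1: "sadly floating": 2+2 = 4 ✓
Line 2: "almost thin": 2+1 = 3 ✓
Line 3: "deep sound come near finch": 1+1+1+1+1 = 5 ✓

Yes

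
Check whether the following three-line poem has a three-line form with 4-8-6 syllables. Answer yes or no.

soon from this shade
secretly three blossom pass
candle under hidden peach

Line 1: soon (1), from (1), this (1), shade (1) → 4 ✓
Line 2: secretly (3), three (1), blossom (2), pass (1) → 7 (expected 8)
Line 3: candle (2), under (2), hidden (2), peach (1) → 7 (expected 6)

No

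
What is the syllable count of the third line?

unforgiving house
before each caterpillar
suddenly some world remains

7

The third line: "suddenly some world remains": 3+1+1+2 = 7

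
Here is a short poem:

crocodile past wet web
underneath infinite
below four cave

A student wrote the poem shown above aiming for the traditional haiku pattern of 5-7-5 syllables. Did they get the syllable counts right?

Line 1: crocodile (3), past (1), wet (1), web (1) → 6 (expected 5)
Line 2: underneath (3), infinite (3) → 6 (expected 7)
Line 3: below (2), four (1), cave (1) → 4 (expected 5)

No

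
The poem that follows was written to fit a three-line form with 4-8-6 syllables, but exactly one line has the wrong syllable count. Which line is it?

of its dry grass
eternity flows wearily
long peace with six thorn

The third line

Line 1: "of its dry grass": 1+1+1+1 = 4 ✓
Line 2: "eternity flows wearily": 4+1+3 = 8 ✓
Line 3: "long peace with six thorn": 1+1+1+1+1 = 5 (expected 6)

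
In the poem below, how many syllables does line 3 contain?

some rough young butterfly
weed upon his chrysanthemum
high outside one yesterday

7

Line 3: high(1) + outside(2) + one(1) + yesterday(3) = 7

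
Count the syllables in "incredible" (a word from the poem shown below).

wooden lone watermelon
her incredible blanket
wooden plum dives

"incredible" has 4 syllables.

4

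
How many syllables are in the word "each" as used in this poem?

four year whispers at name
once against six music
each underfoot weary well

1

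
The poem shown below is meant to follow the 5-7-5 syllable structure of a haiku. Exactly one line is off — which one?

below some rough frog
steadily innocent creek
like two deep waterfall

Line 1: "below some rough frog": 2+1+1+1 = 5 ✓
Line 2: "steadily innocent creek": 3+3+1 = 7 ✓
Line 3: "like two deep waterfall": 1+1+1+3 = 6 (expected 5)

Line 3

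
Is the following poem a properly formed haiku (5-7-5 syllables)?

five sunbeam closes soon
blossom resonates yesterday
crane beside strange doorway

Line 1: five (1), sunbeam (2), closes (2), soon (1) → 6 (expected 5)
Line 2: blossom (2), resonates (3), yesterday (3) → 8 (expected 7)
Line 3: crane (1), beside (2), strange (1), doorway (2) → 6 (expected 5)

No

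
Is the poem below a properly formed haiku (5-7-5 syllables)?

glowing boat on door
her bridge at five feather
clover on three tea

Line 1: glowing (2), boat (1), on (1), door (1) → 5 ✓
Line 2: her (1), bridge (1), at (1), five (1), feather (2) → 6 (expected 7)
Line 3: clover (2), on (1), three (1), tea (1) → 5 ✓

No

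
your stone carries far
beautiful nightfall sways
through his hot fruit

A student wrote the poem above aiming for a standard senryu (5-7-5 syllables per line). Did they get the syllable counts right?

Line 1: your (1), stone (1), carries (2), far (1) → 5 ✓
Line 2: beautiful (3), nightfall (2), sways (1) → 6 (expected 7)
Line 3: through (1), his (1), hot (1), fruit (1) → 4 (expected 5)

No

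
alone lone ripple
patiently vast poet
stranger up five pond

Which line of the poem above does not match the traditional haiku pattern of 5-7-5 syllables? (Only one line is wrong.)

Line 1: alone(2) + lone(1) + ripple(2) = 5 ✓
Line 2: patiently(3) + vast(1) + poet(2) = 6 (expected 7)
Line 3: stranger(2) + up(1) + five(1) + pond(1) = 5 ✓

The second line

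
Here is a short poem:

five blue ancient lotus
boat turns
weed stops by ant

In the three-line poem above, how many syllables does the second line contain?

The second line: boat(1) + turns(1) = 2

2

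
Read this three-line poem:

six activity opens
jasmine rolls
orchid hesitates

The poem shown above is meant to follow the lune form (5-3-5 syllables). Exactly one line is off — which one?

Line 1: "six activity opens": 1+4+2 = 7 (expected 5)
Line 2: "jasmine rolls": 2+1 = 3 ✓
Line 3: "orchid hesitates": 2+3 = 5 ✓

Line 1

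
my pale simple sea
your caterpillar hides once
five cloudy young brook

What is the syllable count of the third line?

The third line: five (1), cloudy (2), young (1), brook (1) → 5

5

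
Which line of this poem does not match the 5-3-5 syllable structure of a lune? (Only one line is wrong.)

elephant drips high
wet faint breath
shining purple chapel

Line 3

Line 1: elephant (3), drips (1), high (1) → 5 ✓
Line 2: wet (1), faint (1), breath (1) → 3 ✓
Line 3: shining (2), purple (2), chapel (2) → 6 (expected 5)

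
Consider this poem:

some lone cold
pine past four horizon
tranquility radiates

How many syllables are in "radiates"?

3

"radiates" has 3 syllables.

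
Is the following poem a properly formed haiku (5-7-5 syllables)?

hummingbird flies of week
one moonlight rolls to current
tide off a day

No

Line 1: hummingbird(3) + flies(1) + of(1) + week(1) = 6 (expected 5)
Line 2: one(1) + moonlight(2) + rolls(1) + to(1) + current(2) = 7 ✓
Line 3: tide(1) + off(1) + a(1) + day(1) = 4 (expected 5)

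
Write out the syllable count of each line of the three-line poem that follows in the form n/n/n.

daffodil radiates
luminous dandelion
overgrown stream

Line 1: daffodil(3) + radiates(3) = 6
Line 2: luminous(3) + dandelion(4) = 7
Line 3: overgrown(3) + stream(1) = 4

6/7/4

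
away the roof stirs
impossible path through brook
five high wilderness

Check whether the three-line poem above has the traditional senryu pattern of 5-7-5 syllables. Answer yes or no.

Line 1: away(2) + the(1) + roof(1) + stirs(1) = 5 ✓
Line 2: impossible(4) + path(1) + through(1) + brook(1) = 7 ✓
Line 3: five(1) + high(1) + wilderness(3) = 5 ✓

Yes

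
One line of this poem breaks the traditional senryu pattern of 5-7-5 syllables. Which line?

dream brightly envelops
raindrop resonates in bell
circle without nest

Line 1: dream (1), brightly (2), envelops (3) → 6 (expected 5)
Line 2: raindrop (2), resonates (3), in (1), bell (1) → 7 ✓
Line 3: circle (2), without (2), nest (1) → 5 ✓

Line 1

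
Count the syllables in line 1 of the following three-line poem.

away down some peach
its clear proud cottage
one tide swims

5

Line 1: "away down some peach": 2+1+1+1 = 5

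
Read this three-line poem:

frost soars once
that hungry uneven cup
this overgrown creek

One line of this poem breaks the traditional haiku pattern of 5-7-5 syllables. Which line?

Line 1

Line 1: frost (1), soars (1), once (1) → 3 (expected 5)
Line 2: that (1), hungry (2), uneven (3), cup (1) → 7 ✓
Line 3: this (1), overgrown (3), creek (1) → 5 ✓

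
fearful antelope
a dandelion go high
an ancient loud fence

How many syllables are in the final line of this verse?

The final line: "an ancient loud fence": 1+2+1+1 = 5

5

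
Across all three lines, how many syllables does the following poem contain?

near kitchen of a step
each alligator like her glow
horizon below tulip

21

Line 1: near(1) + kitchen(2) + of(1) + a(1) + step(1) = 6
Line 2: each(1) + alligator(4) + like(1) + her(1) + glow(1) = 8
Line 3: horizon(3) + below(2) + tulip(2) = 7
Total: 6 + 8 + 7 = 21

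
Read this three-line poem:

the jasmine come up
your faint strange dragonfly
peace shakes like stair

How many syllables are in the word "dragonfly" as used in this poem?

"dragonfly" has 3 syllables.

3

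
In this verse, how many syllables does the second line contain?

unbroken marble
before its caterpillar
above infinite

The second line: "before its caterpillar": 2+1+4 = 7

7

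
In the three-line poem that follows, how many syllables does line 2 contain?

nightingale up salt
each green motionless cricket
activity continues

7

Line 2: each (1), green (1), motionless (3), cricket (2) → 7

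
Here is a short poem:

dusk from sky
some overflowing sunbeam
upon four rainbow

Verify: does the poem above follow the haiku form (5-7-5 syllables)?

Line 1: "dusk from sky": 1+1+1 = 3 (expected 5)
Line 2: "some overflowing sunbeam": 1+4+2 = 7 ✓
Line 3: "upon four rainbow": 2+1+2 = 5 ✓

No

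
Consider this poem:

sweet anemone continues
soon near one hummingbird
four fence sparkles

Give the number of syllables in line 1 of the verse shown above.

Line 1: sweet(1) + anemone(4) + continues(3) = 8

8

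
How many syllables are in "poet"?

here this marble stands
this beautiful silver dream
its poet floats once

2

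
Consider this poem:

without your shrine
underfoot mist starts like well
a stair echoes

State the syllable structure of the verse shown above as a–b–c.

4–7–4

Line 1: without(2) + your(1) + shrine(1) = 4
Line 2: underfoot(3) + mist(1) + starts(1) + like(1) + well(1) = 7
Line 3: a(1) + stair(1) + echoes(2) = 4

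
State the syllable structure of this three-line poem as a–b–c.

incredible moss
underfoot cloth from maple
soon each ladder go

5–7–5

Line 1: incredible(4) + moss(1) = 5
Line 2: underfoot(3) + cloth(1) + from(1) + maple(2) = 7
Line 3: soon(1) + each(1) + ladder(2) + go(1) = 5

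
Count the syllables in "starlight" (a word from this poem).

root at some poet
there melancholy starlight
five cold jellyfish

2

"starlight" has 2 syllables.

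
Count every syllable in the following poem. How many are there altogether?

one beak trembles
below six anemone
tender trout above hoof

17

Line 1: "one beak trembles": 1+1+2 = 4
Line 2: "below six anemone": 2+1+4 = 7
Line 3: "tender trout above hoof": 2+1+2+1 = 6
Total: 4 + 7 + 6 = 17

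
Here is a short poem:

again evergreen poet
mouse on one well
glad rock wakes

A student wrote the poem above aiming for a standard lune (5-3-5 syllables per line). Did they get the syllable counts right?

Line 1: again (2), evergreen (3), poet (2) → 7 (expected 5)
Line 2: mouse (1), on (1), one (1), well (1) → 4 (expected 3)
Line 3: glad (1), rock (1), wakes (1) → 3 (expected 5)

No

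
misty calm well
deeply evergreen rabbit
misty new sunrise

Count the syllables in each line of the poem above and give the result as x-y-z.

Line 1: misty (2), calm (1), well (1) → 4
Line 2: deeply (2), evergreen (3), rabbit (2) → 7
Line 3: misty (2), new (1), sunrise (2) → 5

4-7-5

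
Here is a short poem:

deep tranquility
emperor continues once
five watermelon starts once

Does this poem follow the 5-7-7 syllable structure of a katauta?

Line 1: "deep tranquility": 1+4 = 5 ✓
Line 2: "emperor continues once": 3+3+1 = 7 ✓
Line 3: "five watermelon starts once": 1+4+1+1 = 7 ✓

Yes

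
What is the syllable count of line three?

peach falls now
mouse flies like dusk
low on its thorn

4

Line three: "low on its thorn": 1+1+1+1 = 4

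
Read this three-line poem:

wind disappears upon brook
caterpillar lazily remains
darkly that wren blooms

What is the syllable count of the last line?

5

The last line: darkly(2) + that(1) + wren(1) + blooms(1) = 5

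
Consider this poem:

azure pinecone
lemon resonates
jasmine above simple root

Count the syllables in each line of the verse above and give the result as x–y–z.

Line 1: "azure pinecone": 2+2 = 4
Line 2: "lemon resonates": 2+3 = 5
Line 3: "jasmine above simple root": 2+2+2+1 = 7

4–5–7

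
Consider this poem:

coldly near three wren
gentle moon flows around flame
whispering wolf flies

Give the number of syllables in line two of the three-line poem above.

7

Line two: gentle (2), moon (1), flows (1), around (2), flame (1) → 7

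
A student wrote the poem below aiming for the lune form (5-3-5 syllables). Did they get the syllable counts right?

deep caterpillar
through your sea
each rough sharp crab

No

Line 1: "deep caterpillar": 1+4 = 5 ✓
Line 2: "through your sea": 1+1+1 = 3 ✓
Line 3: "each rough sharp crab": 1+1+1+1 = 4 (expected 5)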